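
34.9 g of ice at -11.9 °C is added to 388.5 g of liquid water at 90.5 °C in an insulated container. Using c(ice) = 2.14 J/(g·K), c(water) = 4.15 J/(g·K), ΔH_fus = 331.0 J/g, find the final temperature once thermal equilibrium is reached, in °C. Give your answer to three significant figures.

Heat to bring ice to 0 °C and melt it: q₁ = 34.9×2.14×11.9 + 34.9×331.0 = 12441 J
Heat the water can supply cooling to 0 °C: 388.5×4.15×90.5 = 145911 J > q₁, so all ice melts.
Energy balance: 388.5×4.15×(90.5 − T) = 12441 + 34.9×4.15×(T − 0)
1612.275(90.5 − T) = 12441 + 144.835 T
145911 − 12441 = 1757.110 T
T = 133470 / 1757.110 = 75.96 °C

T_f = 76.0 °C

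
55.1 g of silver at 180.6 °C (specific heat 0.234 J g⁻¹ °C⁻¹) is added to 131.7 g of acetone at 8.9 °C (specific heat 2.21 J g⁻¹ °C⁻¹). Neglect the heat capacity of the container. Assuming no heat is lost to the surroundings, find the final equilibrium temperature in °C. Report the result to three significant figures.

Heat lost by silver = heat gained by acetone.
(55.1)(0.234)(180.6 − T) = (131.7)(2.21)(T − 8.9)
12.8934 (180.6 − T) = 291.057 (T − 8.9)
2328.5 − 12.8934 T = 291.057 T − 2590.4
4918.9 = 303.9504 T
T = 16.18 °C

T_f = 16.2 °C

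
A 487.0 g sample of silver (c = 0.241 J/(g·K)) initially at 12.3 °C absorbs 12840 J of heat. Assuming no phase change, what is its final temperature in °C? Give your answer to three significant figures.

ΔT = q / (m c) = 12840 / (487.0 × 0.241) = 109.4 °C
T_f = 12.3 + 109.4 = 121.7 °C

T_f = 122 °C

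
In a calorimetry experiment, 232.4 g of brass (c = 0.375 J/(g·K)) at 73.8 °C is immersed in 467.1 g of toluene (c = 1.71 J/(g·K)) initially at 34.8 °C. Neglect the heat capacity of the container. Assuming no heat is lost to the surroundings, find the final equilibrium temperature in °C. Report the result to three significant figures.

Heat lost by brass = heat gained by toluene.
(232.4)(0.375)(73.8 − T) = (467.1)(1.71)(T − 34.8)
87.15 (73.8 − T) = 798.741 (T − 34.8)
6431.7 − 87.15 T = 798.741 T − 27796
34227.7 = 885.891 T
T = 38.64 °C

T_f = 38.6 °C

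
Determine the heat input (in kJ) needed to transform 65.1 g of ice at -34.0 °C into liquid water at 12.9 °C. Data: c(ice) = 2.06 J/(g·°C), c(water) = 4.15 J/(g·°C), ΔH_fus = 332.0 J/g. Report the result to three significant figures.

q1 (heat ice -34.0→0.0 °C): 65.1 × 2.06 × 34.0 = 4560 J
q2 (melt at 0 °C): 65.1 × 332.0 = 21613 J
q3 (heat water 0.0→12.9 °C): 65.1 × 4.15 × 12.9 = 3485 J
Total: 4560 + 21613 + 3485 = 29658 J = 29.7 kJ

q = 29.7 kJ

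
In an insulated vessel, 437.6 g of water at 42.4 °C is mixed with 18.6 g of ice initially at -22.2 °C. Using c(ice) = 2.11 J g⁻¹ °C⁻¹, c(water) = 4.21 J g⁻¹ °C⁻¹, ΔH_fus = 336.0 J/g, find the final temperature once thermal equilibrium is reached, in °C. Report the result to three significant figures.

Heat to bring ice to 0 °C and melt it: q₁ = 18.6×2.11×22.2 + 18.6×336.0 = 7120.9 J
Heat the water can supply cooling to 0 °C: 437.6×4.21×42.4 = 78113.4 J > q₁, so all ice melts.
Energy balance: 437.6×4.21×(42.4 − T) = 7120.9 + 18.6×4.21×(T − 0)
1842.296(42.4 − T) = 7120.9 + 78.306 T
78113.4 − 7120.9 = 1920.602 T
T = 70992.5 / 1920.602 = 36.96 °C

T_f = 37.0 °C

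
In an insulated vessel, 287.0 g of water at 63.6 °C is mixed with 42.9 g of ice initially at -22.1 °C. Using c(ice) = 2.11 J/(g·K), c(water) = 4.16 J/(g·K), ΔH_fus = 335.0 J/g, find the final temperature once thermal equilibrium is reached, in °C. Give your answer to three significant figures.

T_f = 43.4 °C

Heat to bring ice to 0 °C and melt it: q₁ = 42.9×2.11×22.1 + 42.9×335.0 = 16372 J
Heat the water can supply cooling to 0 °C: 287.0×4.16×63.6 = 75933.3 J > q₁, so all ice melts.
Energy balance: 287.0×4.16×(63.6 − T) = 16372 + 42.9×4.16×(T − 0)
1193.92(63.6 − T) = 16372 + 178.464 T
75933.3 − 16372 = 1372.384 T
T = 59561.3 / 1372.384 = 43.40 °C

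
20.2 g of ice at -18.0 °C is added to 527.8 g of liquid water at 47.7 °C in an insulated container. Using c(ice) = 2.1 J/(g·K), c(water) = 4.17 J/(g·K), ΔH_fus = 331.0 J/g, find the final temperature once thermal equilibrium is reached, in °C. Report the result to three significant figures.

T_f = 42.7 °C

Heat to bring ice to 0 °C and melt it: q₁ = 20.2×2.1×18.0 + 20.2×331.0 = 7449.8 J
Heat the water can supply cooling to 0 °C: 527.8×4.17×47.7 = 104984 J > q₁, so all ice melts.
Energy balance: 527.8×4.17×(47.7 − T) = 7449.8 + 20.2×4.17×(T − 0)
2200.926(47.7 − T) = 7449.8 + 84.234 T
104984 − 7449.8 = 2285.160 T
T = 97534.2 / 2285.160 = 42.68 °C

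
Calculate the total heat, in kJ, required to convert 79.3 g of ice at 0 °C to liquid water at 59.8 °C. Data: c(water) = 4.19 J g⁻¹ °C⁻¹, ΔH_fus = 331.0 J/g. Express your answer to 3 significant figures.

q = 46.1 kJ

q1 (melt at 0 °C): 79.3 × 331.0 = 26248 J
q2 (heat water 0.0→59.8 °C): 79.3 × 4.19 × 59.8 = 19870 J
Total: 26248 + 19870 = 46118 J = 46.1 kJ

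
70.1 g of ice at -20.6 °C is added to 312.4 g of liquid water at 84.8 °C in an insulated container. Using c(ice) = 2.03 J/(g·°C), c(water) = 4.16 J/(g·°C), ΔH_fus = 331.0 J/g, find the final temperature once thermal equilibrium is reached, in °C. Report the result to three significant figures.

Heat to bring ice to 0 °C and melt it: q₁ = 70.1×2.03×20.6 + 70.1×331.0 = 26135 J
Heat the water can supply cooling to 0 °C: 312.4×4.16×84.8 = 110205 J > q₁, so all ice melts.
Energy balance: 312.4×4.16×(84.8 − T) = 26135 + 70.1×4.16×(T − 0)
1299.584(84.8 − T) = 26135 + 291.616 T
110205 − 26135 = 1591.200 T
T = 84070 / 1591.200 = 52.83 °C

T_f = 52.8 °C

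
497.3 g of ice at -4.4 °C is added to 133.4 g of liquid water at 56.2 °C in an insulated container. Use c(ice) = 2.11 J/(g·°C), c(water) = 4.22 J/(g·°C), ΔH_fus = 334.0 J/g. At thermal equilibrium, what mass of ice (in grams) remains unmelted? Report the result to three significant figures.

m_ice remaining = 416 g

Heat to warm all ice to 0 °C: 497.3×2.11×4.4 = 4616.9 J
Heat released by water cooling to 0 °C: 133.4×4.22×56.2 = 31638 J
31638 J < 4616.9 + 497.3×334.0 = 170715.1 J, so not all ice melts; final T = 0 °C.
Heat left for melting: 31638 − 4616.9 = 27021.1 J
Mass melted = 27021.1 / 334.0 = 80.90 g
Ice remaining = 497.3 − 80.90 = 416.40 g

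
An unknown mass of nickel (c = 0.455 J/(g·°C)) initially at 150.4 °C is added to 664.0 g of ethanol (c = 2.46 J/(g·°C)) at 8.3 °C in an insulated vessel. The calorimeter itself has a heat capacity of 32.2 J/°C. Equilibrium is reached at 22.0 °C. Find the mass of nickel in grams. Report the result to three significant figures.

m = 391 g

q_gained = (664.0 × 2.46 + 32.2) × (22.0 − 8.3) = 22820 J
q_lost = m × 0.455 × (150.4 − 22.0) = 58.422 m
m = 22820 / 58.422 = 391 g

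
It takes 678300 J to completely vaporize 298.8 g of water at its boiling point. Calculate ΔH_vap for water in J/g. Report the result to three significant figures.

ΔH_vap = 2270 J/g

ΔH_vap = q / m = 678300 / 298.8 = 2270 J/g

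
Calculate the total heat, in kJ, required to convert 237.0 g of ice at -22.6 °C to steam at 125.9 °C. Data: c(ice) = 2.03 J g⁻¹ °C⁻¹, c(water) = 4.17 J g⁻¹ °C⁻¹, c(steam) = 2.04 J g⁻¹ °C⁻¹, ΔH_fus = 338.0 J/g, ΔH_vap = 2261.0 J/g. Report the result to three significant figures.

q1 (heat ice -22.6→0.0 °C): 237.0 × 2.03 × 22.6 = 10873 J
q2 (melt at 0 °C): 237.0 × 338.0 = 80106 J
q3 (heat water 0.0→100.0 °C): 237.0 × 4.17 × 100.0 = 98829 J
q4 (vaporize at 100 °C): 237.0 × 2261.0 = 535857 J
q5 (heat steam 100.0→125.9 °C): 237.0 × 2.04 × 25.9 = 12522 J
Total: 10873 + 80106 + 98829 + 535857 + 12522 = 738187 J = 738 kJ

q = 738 kJ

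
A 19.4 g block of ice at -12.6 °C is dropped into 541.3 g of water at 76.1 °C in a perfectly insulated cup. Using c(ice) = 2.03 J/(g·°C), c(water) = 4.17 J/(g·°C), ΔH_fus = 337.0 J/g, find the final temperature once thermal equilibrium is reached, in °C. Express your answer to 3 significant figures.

Heat to bring ice to 0 °C and melt it: q₁ = 19.4×2.03×12.6 + 19.4×337.0 = 7034.0 J
Heat the water can supply cooling to 0 °C: 541.3×4.17×76.1 = 171775 J > q₁, so all ice melts.
Energy balance: 541.3×4.17×(76.1 − T) = 7034.0 + 19.4×4.17×(T − 0)
2257.221(76.1 − T) = 7034.0 + 80.898 T
171775 − 7034.0 = 2338.119 T
T = 164741.0 / 2338.119 = 70.46 °C

T_f = 70.5 °C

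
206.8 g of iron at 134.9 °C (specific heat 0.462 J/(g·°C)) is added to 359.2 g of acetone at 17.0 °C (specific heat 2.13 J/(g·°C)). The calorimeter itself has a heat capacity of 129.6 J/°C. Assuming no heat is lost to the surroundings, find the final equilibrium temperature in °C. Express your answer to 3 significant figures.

T_f = 28.4 °C

Heat lost by iron = heat gained by acetone + calorimeter.
(206.8)(0.462)(134.9 − T) = [(359.2)(2.13) + 129.6](T − 17.0)
95.5416 (134.9 − T) = 894.696 (T − 17.0)
12889 − 95.5416 T = 894.696 T − 15210
28099 = 990.2376 T
T = 28.38 °C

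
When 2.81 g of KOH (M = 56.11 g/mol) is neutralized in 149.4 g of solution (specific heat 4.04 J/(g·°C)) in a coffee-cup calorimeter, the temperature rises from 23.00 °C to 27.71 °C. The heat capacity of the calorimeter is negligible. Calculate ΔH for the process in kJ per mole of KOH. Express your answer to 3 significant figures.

ΔH = -56.8 kJ/mol

|ΔT| = |27.71 − 23.00| = 4.71 °C
|q_surr| = (149.4 × 4.04) × 4.71 = 603.576 × 4.71 = 2843 J
n(KOH) = 2.81 / 56.11 = 0.05008 mol
Temperature rose, so q_rxn = −|q_surr| = -2.843 kJ
ΔH = q_rxn / n = -56.77 kJ/mol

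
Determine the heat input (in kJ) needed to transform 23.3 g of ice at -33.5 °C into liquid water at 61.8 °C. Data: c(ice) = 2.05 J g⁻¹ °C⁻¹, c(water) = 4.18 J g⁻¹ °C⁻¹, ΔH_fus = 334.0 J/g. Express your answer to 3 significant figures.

q = 15.4 kJ

q1 (heat ice -33.5→0.0 °C): 23.3 × 2.05 × 33.5 = 1600 J
q2 (melt at 0 °C): 23.3 × 334.0 = 7782 J
q3 (heat water 0.0→61.8 °C): 23.3 × 4.18 × 61.8 = 6019 J
Total: 1600 + 7782 + 6019 = 15401 J = 15.4 kJ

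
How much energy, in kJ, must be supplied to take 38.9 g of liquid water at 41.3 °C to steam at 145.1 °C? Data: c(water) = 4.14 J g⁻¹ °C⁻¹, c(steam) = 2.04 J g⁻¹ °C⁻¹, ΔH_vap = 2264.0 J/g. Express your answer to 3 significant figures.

q = 101 kJ

q1 (heat water 41.3→100.0 °C): 38.9 × 4.14 × 58.7 = 9453 J
q2 (vaporize at 100 °C): 38.9 × 2264.0 = 88070 J
q3 (heat steam 100.0→145.1 °C): 38.9 × 2.04 × 45.1 = 3579 J
Total: 9453 + 88070 + 3579 = 101102 J = 101 kJ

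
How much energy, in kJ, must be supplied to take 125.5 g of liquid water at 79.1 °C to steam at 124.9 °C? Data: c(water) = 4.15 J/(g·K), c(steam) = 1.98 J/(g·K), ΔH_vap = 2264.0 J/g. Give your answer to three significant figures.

q = 301 kJ

q1 (heat water 79.1→100.0 °C): 125.5 × 4.15 × 20.9 = 10885 J
q2 (vaporize at 100 °C): 125.5 × 2264.0 = 284132 J
q3 (heat steam 100.0→124.9 °C): 125.5 × 1.98 × 24.9 = 6187 J
Total: 10885 + 284132 + 6187 = 301204 J = 301 kJ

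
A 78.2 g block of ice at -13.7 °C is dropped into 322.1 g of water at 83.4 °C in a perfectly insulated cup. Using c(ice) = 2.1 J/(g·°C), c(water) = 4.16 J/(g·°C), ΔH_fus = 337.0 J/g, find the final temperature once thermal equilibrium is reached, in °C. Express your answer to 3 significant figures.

Heat to bring ice to 0 °C and melt it: q₁ = 78.2×2.1×13.7 + 78.2×337.0 = 28603 J
Heat the water can supply cooling to 0 °C: 322.1×4.16×83.4 = 111751 J > q₁, so all ice melts.
Energy balance: 322.1×4.16×(83.4 − T) = 28603 + 78.2×4.16×(T − 0)
1339.936(83.4 − T) = 28603 + 325.312 T
111751 − 28603 = 1665.248 T
T = 83148 / 1665.248 = 49.93 °C

T_f = 49.9 °C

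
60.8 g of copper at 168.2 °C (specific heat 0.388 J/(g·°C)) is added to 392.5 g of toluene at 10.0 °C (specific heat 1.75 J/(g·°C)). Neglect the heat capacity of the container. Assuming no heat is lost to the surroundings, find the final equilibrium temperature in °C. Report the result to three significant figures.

T_f = 15.3 °C

Heat lost by copper = heat gained by toluene.
(60.8)(0.388)(168.2 − T) = (392.5)(1.75)(T − 10.0)
23.5904 (168.2 − T) = 686.875 (T − 10.0)
3967.9 − 23.5904 T = 686.875 T − 6868.8
10836.7 = 710.4654 T
T = 15.25 °C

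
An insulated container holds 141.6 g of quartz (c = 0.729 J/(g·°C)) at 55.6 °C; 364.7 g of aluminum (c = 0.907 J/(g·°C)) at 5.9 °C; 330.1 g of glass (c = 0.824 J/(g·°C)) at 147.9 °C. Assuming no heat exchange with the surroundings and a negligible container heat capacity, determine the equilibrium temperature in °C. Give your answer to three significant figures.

T_f = 67.9 °C

Σ mᵢcᵢ(T − Tᵢ) = 0  ⇒  T = Σ mᵢcᵢTᵢ / Σ mᵢcᵢ
Σ mᵢcᵢ = 141.6×0.729 + 364.7×0.907 + 330.1×0.824 = 706.0117
Σ mᵢcᵢTᵢ = 103.2264×55.6 + 330.7829×5.9 + 272.0024×147.9 = 47920
T = 47920 / 706.0117 = 67.87 °C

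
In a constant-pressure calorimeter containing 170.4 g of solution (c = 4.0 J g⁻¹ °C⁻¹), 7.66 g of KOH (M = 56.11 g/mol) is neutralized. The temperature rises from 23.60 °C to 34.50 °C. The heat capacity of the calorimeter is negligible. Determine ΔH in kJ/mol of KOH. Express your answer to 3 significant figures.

ΔH = -54.4 kJ/mol

|ΔT| = |34.50 − 23.60| = 10.90 °C
|q_surr| = (170.4 × 4.0) × 10.90 = 681.6 × 10.90 = 7429 J
n(KOH) = 7.66 / 56.11 = 0.1365 mol
Temperature rose, so q_rxn = −|q_surr| = -7.429 kJ
ΔH = q_rxn / n = -54.42 kJ/mol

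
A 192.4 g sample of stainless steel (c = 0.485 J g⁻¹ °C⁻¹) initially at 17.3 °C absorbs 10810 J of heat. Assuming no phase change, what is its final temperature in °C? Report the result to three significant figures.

T_f = 133 °C

ΔT = q / (m c) = 10810 / (192.4 × 0.485) = 115.8 °C
T_f = 17.3 + 115.8 = 133.1 °C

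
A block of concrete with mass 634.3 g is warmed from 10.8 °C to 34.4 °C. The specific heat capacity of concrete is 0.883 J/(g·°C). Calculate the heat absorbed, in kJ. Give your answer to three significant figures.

q = m c ΔT = 634.3 × 0.883 × (34.4 − 10.8)
q = 634.3 × 0.883 × 23.6 = 13220 J = 13.2 kJ

q = 13.2 kJ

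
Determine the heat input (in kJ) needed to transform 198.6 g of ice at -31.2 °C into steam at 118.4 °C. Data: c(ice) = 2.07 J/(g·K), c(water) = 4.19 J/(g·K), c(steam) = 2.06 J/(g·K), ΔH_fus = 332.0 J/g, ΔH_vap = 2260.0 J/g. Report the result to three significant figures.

q1 (heat ice -31.2→0.0 °C): 198.6 × 2.07 × 31.2 = 12826 J
q2 (melt at 0 °C): 198.6 × 332.0 = 65935 J
q3 (heat water 0.0→100.0 °C): 198.6 × 4.19 × 100.0 = 83213 J
q4 (vaporize at 100 °C): 198.6 × 2260.0 = 448836 J
q5 (heat steam 100.0→118.4 °C): 198.6 × 2.06 × 18.4 = 7528 J
Total: 12826 + 65935 + 83213 + 448836 + 7528 = 618338 J = 618 kJ

q = 618 kJ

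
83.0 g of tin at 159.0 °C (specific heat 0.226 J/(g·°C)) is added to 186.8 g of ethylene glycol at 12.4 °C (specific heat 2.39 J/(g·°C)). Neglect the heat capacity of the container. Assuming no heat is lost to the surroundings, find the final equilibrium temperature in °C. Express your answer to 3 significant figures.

Heat lost by tin = heat gained by ethylene glycol.
(83.0)(0.226)(159.0 − T) = (186.8)(2.39)(T − 12.4)
18.758 (159.0 − T) = 446.452 (T − 12.4)
2982.5 − 18.758 T = 446.452 T − 5536.0
8518.5 = 465.210 T
T = 18.31 °C

T_f = 18.3 °C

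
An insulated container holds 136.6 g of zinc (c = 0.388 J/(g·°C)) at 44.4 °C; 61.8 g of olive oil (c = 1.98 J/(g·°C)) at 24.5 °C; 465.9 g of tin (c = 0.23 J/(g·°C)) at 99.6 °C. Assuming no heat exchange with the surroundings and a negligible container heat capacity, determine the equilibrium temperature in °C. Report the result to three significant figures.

Σ mᵢcᵢ(T − Tᵢ) = 0  ⇒  T = Σ mᵢcᵢTᵢ / Σ mᵢcᵢ
Σ mᵢcᵢ = 136.6×0.388 + 61.8×1.98 + 465.9×0.23 = 282.5218
Σ mᵢcᵢTᵢ = 53.0008×44.4 + 122.364×24.5 + 107.157×99.6 = 16024
T = 16024 / 282.5218 = 56.72 °C

T_f = 56.7 °C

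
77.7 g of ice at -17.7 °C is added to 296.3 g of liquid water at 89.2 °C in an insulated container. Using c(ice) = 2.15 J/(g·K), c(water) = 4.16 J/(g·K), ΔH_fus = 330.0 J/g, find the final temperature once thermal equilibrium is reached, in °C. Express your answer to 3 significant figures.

T_f = 52.3 °C

Heat to bring ice to 0 °C and melt it: q₁ = 77.7×2.15×17.7 + 77.7×330.0 = 28598 J
Heat the water can supply cooling to 0 °C: 296.3×4.16×89.2 = 109949 J > q₁, so all ice melts.
Energy balance: 296.3×4.16×(89.2 − T) = 28598 + 77.7×4.16×(T − 0)
1232.608(89.2 − T) = 28598 + 323.232 T
109949 − 28598 = 1555.840 T
T = 81351 / 1555.840 = 52.29 °C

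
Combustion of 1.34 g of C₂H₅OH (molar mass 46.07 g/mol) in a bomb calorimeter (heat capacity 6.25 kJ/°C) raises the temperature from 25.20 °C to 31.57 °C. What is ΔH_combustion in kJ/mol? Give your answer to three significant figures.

ΔH = -1370 kJ/mol

ΔT = 31.57 − 25.20 = 6.37 °C
q_cal = C_cal × ΔT = 6.25 × 6.37 = 39.8125 kJ
n = 1.34 / 46.07 = 0.02909 mol
q_rxn = −q_cal = -39.8125 kJ
ΔH = -39.8125 / 0.02909 = -1369 kJ/mol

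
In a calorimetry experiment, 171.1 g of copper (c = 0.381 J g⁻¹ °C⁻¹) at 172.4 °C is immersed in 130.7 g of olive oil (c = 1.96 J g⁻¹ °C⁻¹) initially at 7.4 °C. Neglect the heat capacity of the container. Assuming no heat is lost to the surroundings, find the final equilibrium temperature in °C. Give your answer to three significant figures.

Heat lost by copper = heat gained by olive oil.
(171.1)(0.381)(172.4 − T) = (130.7)(1.96)(T − 7.4)
65.1891 (172.4 − T) = 256.172 (T − 7.4)
11239 − 65.1891 T = 256.172 T − 1895.7
13134.7 = 321.3611 T
T = 40.87 °C

T_f = 40.9 °C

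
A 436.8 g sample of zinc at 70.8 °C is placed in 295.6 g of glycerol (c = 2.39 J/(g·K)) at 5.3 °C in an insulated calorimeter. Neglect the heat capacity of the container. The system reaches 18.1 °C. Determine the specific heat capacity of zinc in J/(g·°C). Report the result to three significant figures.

c = 0.393 J/(g·°C)

q_gained = (295.6 × 2.39) × (18.1 − 5.3) = 9043 J
q_lost = 436.8 × c × (70.8 − 18.1) = 23019.36 c
Set equal: c = 9043 / 23019.36 = 0.393 J/(g·°C)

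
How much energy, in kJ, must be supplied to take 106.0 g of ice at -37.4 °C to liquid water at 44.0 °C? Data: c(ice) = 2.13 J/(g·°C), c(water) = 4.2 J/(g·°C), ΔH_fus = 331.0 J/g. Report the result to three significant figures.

q1 (heat ice -37.4→0.0 °C): 106.0 × 2.13 × 37.4 = 8444 J
q2 (melt at 0 °C): 106.0 × 331.0 = 35086 J
q3 (heat water 0.0→44.0 °C): 106.0 × 4.2 × 44.0 = 19589 J
Total: 8444 + 35086 + 19589 = 63119 J = 63.1 kJ

q = 63.1 kJ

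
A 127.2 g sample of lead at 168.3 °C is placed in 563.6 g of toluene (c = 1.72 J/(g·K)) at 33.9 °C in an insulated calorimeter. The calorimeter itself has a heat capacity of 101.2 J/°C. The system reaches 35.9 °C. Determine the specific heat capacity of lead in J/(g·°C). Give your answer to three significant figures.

q_gained = (563.6 × 1.72 + 101.2) × (35.9 − 33.9) = 2141 J
q_lost = 127.2 × c × (168.3 − 35.9) = 16841.28 c
Set equal: c = 2141 / 16841.28 = 0.127 J/(g·°C)

c = 0.127 J/(g·°C)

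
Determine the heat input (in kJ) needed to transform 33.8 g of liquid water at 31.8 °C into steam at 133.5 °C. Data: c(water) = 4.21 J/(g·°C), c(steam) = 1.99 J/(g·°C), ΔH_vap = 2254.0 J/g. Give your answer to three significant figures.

q = 88.1 kJ

q1 (heat water 31.8→100.0 °C): 33.8 × 4.21 × 68.2 = 9705 J
q2 (vaporize at 100 °C): 33.8 × 2254.0 = 76185 J
q3 (heat steam 100.0→133.5 °C): 33.8 × 1.99 × 33.5 = 2253 J
Total: 9705 + 76185 + 2253 = 88143 J = 88.1 kJ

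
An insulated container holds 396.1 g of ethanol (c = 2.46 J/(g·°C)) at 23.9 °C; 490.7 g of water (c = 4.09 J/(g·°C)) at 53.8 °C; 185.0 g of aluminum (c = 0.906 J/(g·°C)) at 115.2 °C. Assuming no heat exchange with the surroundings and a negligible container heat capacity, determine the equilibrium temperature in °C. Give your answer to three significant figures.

Σ mᵢcᵢ(T − Tᵢ) = 0  ⇒  T = Σ mᵢcᵢTᵢ / Σ mᵢcᵢ
Σ mᵢcᵢ = 396.1×2.46 + 490.7×4.09 + 185.0×0.906 = 3148.979
Σ mᵢcᵢTᵢ = 974.406×23.9 + 2006.963×53.8 + 167.61×115.2 = 150570
T = 150570 / 3148.979 = 47.82 °C

T_f = 47.8 °C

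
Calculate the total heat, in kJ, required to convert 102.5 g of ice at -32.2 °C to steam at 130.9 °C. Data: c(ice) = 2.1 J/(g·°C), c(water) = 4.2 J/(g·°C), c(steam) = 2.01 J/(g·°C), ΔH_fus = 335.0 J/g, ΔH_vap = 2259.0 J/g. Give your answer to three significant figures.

q1 (heat ice -32.2→0.0 °C): 102.5 × 2.1 × 32.2 = 6931 J
q2 (melt at 0 °C): 102.5 × 335.0 = 34338 J
q3 (heat water 0.0→100.0 °C): 102.5 × 4.2 × 100.0 = 43050 J
q4 (vaporize at 100 °C): 102.5 × 2259.0 = 231548 J
q5 (heat steam 100.0→130.9 °C): 102.5 × 2.01 × 30.9 = 6366 J
Total: 6931 + 34338 + 43050 + 231548 + 6366 = 322233 J = 322 kJ

q = 322 kJ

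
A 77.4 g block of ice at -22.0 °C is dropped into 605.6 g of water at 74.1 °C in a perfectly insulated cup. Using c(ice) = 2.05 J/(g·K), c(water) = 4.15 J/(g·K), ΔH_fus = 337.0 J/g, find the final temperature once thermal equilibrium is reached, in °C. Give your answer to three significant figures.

Heat to bring ice to 0 °C and melt it: q₁ = 77.4×2.05×22.0 + 77.4×337.0 = 29575 J
Heat the water can supply cooling to 0 °C: 605.6×4.15×74.1 = 186231 J > q₁, so all ice melts.
Energy balance: 605.6×4.15×(74.1 − T) = 29575 + 77.4×4.15×(T − 0)
2513.24(74.1 − T) = 29575 + 321.21 T
186231 − 29575 = 2834.45 T
T = 156656 / 2834.45 = 55.27 °C

T_f = 55.3 °C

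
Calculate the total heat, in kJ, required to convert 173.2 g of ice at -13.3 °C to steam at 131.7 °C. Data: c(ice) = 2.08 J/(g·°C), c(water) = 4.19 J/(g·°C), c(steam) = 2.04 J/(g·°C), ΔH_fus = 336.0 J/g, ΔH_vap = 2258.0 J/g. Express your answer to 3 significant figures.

q = 538 kJ

q1 (heat ice -13.3→0.0 °C): 173.2 × 2.08 × 13.3 = 4791 J
q2 (melt at 0 °C): 173.2 × 336.0 = 58195 J
q3 (heat water 0.0→100.0 °C): 173.2 × 4.19 × 100.0 = 72571 J
q4 (vaporize at 100 °C): 173.2 × 2258.0 = 391086 J
q5 (heat steam 100.0→131.7 °C): 173.2 × 2.04 × 31.7 = 11200 J
Total: 4791 + 58195 + 72571 + 391086 + 11200 = 537843 J = 538 kJ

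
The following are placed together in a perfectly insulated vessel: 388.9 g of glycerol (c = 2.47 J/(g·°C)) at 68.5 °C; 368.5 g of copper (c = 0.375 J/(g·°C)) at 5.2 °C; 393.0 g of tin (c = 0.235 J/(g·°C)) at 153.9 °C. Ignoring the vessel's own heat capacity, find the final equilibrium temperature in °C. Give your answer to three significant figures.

T_f = 67.8 °C

Σ mᵢcᵢ(T − Tᵢ) = 0  ⇒  T = Σ mᵢcᵢTᵢ / Σ mᵢcᵢ
Σ mᵢcᵢ = 388.9×2.47 + 368.5×0.375 + 393.0×0.235 = 1191.1255
Σ mᵢcᵢTᵢ = 960.583×68.5 + 138.1875×5.2 + 92.355×153.9 = 80732
T = 80732 / 1191.1255 = 67.78 °C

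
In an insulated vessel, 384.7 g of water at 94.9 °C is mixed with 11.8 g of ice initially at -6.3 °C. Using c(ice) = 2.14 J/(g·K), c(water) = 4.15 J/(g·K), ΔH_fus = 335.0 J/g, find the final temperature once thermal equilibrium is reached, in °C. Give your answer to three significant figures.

T_f = 89.6 °C

Heat to bring ice to 0 °C and melt it: q₁ = 11.8×2.14×6.3 + 11.8×335.0 = 4112.1 J
Heat the water can supply cooling to 0 °C: 384.7×4.15×94.9 = 151508 J > q₁, so all ice melts.
Energy balance: 384.7×4.15×(94.9 − T) = 4112.1 + 11.8×4.15×(T − 0)
1596.505(94.9 − T) = 4112.1 + 48.97 T
151508 − 4112.1 = 1645.475 T
T = 147395.9 / 1645.475 = 89.58 °C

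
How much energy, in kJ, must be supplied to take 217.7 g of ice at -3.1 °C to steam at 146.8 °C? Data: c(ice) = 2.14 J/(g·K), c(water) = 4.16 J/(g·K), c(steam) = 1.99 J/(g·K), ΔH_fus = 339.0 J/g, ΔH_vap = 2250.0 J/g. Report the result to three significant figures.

q1 (heat ice -3.1→0.0 °C): 217.7 × 2.14 × 3.1 = 1444 J
q2 (melt at 0 °C): 217.7 × 339.0 = 73800 J
q3 (heat water 0.0→100.0 °C): 217.7 × 4.16 × 100.0 = 90563 J
q4 (vaporize at 100 °C): 217.7 × 2250.0 = 489825 J
q5 (heat steam 100.0→146.8 °C): 217.7 × 1.99 × 46.8 = 20275 J
Total: 1444 + 73800 + 90563 + 489825 + 20275 = 675907 J = 676 kJ

q = 676 kJ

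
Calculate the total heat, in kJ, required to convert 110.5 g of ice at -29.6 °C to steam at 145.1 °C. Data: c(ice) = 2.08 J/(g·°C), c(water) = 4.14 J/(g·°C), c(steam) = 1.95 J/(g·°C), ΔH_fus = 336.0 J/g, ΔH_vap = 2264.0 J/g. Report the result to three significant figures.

q = 350 kJ

q1 (heat ice -29.6→0.0 °C): 110.5 × 2.08 × 29.6 = 6803 J
q2 (melt at 0 °C): 110.5 × 336.0 = 37128 J
q3 (heat water 0.0→100.0 °C): 110.5 × 4.14 × 100.0 = 45747 J
q4 (vaporize at 100 °C): 110.5 × 2264.0 = 250172 J
q5 (heat steam 100.0→145.1 °C): 110.5 × 1.95 × 45.1 = 9718 J
Total: 6803 + 37128 + 45747 + 250172 + 9718 = 349568 J = 350 kJ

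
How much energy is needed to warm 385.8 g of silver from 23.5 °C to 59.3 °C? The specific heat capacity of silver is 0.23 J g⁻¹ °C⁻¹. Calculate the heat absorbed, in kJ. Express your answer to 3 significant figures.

q = 3.18 kJ

q = m c ΔT = 385.8 × 0.23 × (59.3 − 23.5)
q = 385.8 × 0.23 × 35.8 = 3177 J = 3.18 kJ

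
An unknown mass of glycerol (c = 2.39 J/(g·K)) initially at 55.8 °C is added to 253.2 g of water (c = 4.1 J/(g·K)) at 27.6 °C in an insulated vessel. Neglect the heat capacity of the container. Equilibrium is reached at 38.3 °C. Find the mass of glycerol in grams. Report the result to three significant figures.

m = 266 g

q_gained = (253.2 × 4.1) × (38.3 − 27.6) = 11110 J
q_lost = m × 2.39 × (55.8 − 38.3) = 41.825 m
m = 11110 / 41.825 = 266 g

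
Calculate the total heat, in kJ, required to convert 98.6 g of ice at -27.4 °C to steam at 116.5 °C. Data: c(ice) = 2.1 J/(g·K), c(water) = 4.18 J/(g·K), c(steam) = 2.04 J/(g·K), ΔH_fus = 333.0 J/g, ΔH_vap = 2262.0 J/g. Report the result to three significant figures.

q1 (heat ice -27.4→0.0 °C): 98.6 × 2.1 × 27.4 = 5673 J
q2 (melt at 0 °C): 98.6 × 333.0 = 32834 J
q3 (heat water 0.0→100.0 °C): 98.6 × 4.18 × 100.0 = 41215 J
q4 (vaporize at 100 °C): 98.6 × 2262.0 = 223033 J
q5 (heat steam 100.0→116.5 °C): 98.6 × 2.04 × 16.5 = 3319 J
Total: 5673 + 32834 + 41215 + 223033 + 3319 = 306074 J = 306 kJ

q = 306 kJ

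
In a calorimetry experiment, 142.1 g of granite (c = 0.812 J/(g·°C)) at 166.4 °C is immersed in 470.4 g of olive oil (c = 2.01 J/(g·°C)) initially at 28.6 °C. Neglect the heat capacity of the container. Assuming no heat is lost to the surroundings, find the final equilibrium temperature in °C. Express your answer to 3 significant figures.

T_f = 43.6 °C

Heat lost by granite = heat gained by olive oil.
(142.1)(0.812)(166.4 − T) = (470.4)(2.01)(T − 28.6)
115.3852 (166.4 − T) = 945.504 (T − 28.6)
19200 − 115.3852 T = 945.504 T − 27041
46241 = 1060.8892 T
T = 43.59 °C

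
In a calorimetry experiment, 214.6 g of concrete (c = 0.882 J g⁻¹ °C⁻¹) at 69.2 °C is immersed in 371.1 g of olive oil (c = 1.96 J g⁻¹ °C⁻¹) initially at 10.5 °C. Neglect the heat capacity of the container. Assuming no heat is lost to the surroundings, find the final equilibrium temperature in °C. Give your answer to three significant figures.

T_f = 22.6 °C

Heat lost by concrete = heat gained by olive oil.
(214.6)(0.882)(69.2 − T) = (371.1)(1.96)(T − 10.5)
189.2772 (69.2 − T) = 727.356 (T − 10.5)
13098 − 189.2772 T = 727.356 T − 7637.2
20735.2 = 916.6332 T
T = 22.62 °C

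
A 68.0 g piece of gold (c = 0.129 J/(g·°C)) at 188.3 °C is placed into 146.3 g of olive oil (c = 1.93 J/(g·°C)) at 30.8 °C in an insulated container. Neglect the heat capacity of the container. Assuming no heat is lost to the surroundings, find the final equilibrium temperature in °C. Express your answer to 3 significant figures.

T_f = 35.5 °C

Heat lost by gold = heat gained by olive oil.
(68.0)(0.129)(188.3 − T) = (146.3)(1.93)(T − 30.8)
8.772 (188.3 − T) = 282.359 (T − 30.8)
1651.8 − 8.772 T = 282.359 T − 8696.7
10348.5 = 291.131 T
T = 35.546 °C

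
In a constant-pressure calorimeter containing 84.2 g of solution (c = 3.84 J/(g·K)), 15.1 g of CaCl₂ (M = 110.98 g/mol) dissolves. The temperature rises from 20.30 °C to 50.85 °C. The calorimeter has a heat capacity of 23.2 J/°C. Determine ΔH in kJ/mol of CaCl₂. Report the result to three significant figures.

ΔH = -77.8 kJ/mol

|ΔT| = |50.85 − 20.30| = 30.55 °C
|q_surr| = (84.2 × 3.84 + 23.2) × 30.55 = 346.528 × 30.55 = 10590 J
n(CaCl₂) = 15.1 / 110.98 = 0.1361 mol
Temperature rose, so q_rxn = −|q_surr| = -10.59 kJ
ΔH = q_rxn / n = -77.81 kJ/mol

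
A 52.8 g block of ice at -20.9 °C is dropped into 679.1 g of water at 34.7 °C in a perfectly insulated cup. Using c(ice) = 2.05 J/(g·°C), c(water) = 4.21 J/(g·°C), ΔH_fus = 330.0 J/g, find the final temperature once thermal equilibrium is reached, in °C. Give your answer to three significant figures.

Heat to bring ice to 0 °C and melt it: q₁ = 52.8×2.05×20.9 + 52.8×330.0 = 19686 J
Heat the water can supply cooling to 0 °C: 679.1×4.21×34.7 = 99207.7 J > q₁, so all ice melts.
Energy balance: 679.1×4.21×(34.7 − T) = 19686 + 52.8×4.21×(T − 0)
2859.011(34.7 − T) = 19686 + 222.288 T
99207.7 − 19686 = 3081.299 T
T = 79521.7 / 3081.299 = 25.81 °C

T_f = 25.8 °C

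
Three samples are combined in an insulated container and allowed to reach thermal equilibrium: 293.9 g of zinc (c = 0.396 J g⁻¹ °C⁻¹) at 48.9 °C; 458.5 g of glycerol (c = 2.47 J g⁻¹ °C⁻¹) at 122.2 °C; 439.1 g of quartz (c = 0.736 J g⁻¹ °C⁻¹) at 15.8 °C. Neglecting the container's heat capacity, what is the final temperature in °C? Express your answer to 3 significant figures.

Σ mᵢcᵢ(T − Tᵢ) = 0  ⇒  T = Σ mᵢcᵢTᵢ / Σ mᵢcᵢ
Σ mᵢcᵢ = 293.9×0.396 + 458.5×2.47 + 439.1×0.736 = 1572.0570
Σ mᵢcᵢTᵢ = 116.3844×48.9 + 1132.495×122.2 + 323.1776×15.8 = 149190
T = 149190 / 1572.0570 = 94.90 °C

T_f = 94.9 °C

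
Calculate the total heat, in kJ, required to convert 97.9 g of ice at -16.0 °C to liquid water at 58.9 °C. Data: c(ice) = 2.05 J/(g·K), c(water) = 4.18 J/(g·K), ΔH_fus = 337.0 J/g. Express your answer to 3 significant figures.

q1 (heat ice -16.0→0.0 °C): 97.9 × 2.05 × 16.0 = 3211 J
q2 (melt at 0 °C): 97.9 × 337.0 = 32992 J
q3 (heat water 0.0→58.9 °C): 97.9 × 4.18 × 58.9 = 24103 J
Total: 3211 + 32992 + 24103 = 60306 J = 60.3 kJ

q = 60.3 kJ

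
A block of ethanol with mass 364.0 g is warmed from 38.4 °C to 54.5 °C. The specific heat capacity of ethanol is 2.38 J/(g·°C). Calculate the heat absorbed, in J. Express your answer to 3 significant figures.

q = m c ΔT = 364.0 × 2.38 × (54.5 − 38.4)
q = 364.0 × 2.38 × 16.1 = 13948 J

q = 13900 J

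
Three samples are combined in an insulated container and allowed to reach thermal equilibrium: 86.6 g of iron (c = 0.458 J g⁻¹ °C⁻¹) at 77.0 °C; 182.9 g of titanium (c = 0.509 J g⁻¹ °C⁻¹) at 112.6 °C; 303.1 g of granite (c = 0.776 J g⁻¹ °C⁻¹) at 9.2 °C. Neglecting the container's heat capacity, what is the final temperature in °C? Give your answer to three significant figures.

T_f = 42.7 °C

Σ mᵢcᵢ(T − Tᵢ) = 0  ⇒  T = Σ mᵢcᵢTᵢ / Σ mᵢcᵢ
Σ mᵢcᵢ = 86.6×0.458 + 182.9×0.509 + 303.1×0.776 = 367.9645
Σ mᵢcᵢTᵢ = 39.6628×77.0 + 93.0961×112.6 + 235.2056×9.2 = 15701
T = 15701 / 367.9645 = 42.67 °C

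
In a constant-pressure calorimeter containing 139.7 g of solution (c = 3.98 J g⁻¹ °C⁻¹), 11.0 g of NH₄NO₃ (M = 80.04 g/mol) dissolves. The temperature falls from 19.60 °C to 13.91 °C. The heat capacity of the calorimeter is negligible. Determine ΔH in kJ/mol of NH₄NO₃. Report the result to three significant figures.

ΔH = 23.0 kJ/mol

|ΔT| = |13.91 − 19.60| = 5.69 °C
|q_surr| = (139.7 × 3.98) × 5.69 = 556.006 × 5.69 = 3164 J
n(NH₄NO₃) = 11.0 / 80.04 = 0.1374 mol
Temperature fell, so q_rxn = +|q_surr| = 3.164 kJ
ΔH = q_rxn / n = 23.03 kJ/mol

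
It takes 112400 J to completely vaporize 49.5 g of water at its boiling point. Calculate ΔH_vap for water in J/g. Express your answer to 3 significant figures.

ΔH_vap = 2270 J/g

ΔH_vap = q / m = 112400 / 49.5 = 2270 J/g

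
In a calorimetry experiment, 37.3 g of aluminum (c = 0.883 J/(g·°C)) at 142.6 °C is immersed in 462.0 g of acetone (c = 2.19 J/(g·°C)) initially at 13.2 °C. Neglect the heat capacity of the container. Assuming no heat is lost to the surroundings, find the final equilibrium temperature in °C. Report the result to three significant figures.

T_f = 17.3 °C

Heat lost by aluminum = heat gained by acetone.
(37.3)(0.883)(142.6 − T) = (462.0)(2.19)(T − 13.2)
32.9359 (142.6 − T) = 1011.78 (T − 13.2)
4696.7 − 32.9359 T = 1011.78 T − 13355
18051.7 = 1044.7159 T
T = 17.28 °C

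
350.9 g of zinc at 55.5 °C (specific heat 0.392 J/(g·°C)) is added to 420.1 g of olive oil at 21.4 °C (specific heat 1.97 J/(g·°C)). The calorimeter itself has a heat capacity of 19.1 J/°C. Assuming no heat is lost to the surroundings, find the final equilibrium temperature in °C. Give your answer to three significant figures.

Heat lost by zinc = heat gained by olive oil + calorimeter.
(350.9)(0.392)(55.5 − T) = [(420.1)(1.97) + 19.1](T − 21.4)
137.5528 (55.5 − T) = 846.697 (T − 21.4)
7634.2 − 137.5528 T = 846.697 T − 18119
25753.2 = 984.2498 T
T = 26.17 °C

T_f = 26.2 °C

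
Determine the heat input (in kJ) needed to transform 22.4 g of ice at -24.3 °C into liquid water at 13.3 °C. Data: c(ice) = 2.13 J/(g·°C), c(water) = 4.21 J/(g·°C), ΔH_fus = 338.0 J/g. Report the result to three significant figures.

q = 9.98 kJ

q1 (heat ice -24.3→0.0 °C): 22.4 × 2.13 × 24.3 = 1159 J
q2 (melt at 0 °C): 22.4 × 338.0 = 7571 J
q3 (heat water 0.0→13.3 °C): 22.4 × 4.21 × 13.3 = 1254 J
Total: 1159 + 7571 + 1254 = 9984 J = 9.98 kJ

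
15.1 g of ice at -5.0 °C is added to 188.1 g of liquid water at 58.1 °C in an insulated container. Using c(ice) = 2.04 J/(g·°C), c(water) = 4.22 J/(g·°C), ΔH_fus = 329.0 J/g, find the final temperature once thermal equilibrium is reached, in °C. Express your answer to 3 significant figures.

T_f = 47.8 °C

Heat to bring ice to 0 °C and melt it: q₁ = 15.1×2.04×5.0 + 15.1×329.0 = 5121.9 J
Heat the water can supply cooling to 0 °C: 188.1×4.22×58.1 = 46118.7 J > q₁, so all ice melts.
Energy balance: 188.1×4.22×(58.1 − T) = 5121.9 + 15.1×4.22×(T − 0)
793.782(58.1 − T) = 5121.9 + 63.722 T
46118.7 − 5121.9 = 857.504 T
T = 40996.8 / 857.504 = 47.81 °C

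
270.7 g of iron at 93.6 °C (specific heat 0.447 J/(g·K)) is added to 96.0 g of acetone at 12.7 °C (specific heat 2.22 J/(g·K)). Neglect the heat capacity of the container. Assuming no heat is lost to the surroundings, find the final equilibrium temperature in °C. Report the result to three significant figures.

T_f = 42.0 °C

Heat lost by iron = heat gained by acetone.
(270.7)(0.447)(93.6 − T) = (96.0)(2.22)(T − 12.7)
121.0029 (93.6 − T) = 213.12 (T − 12.7)
11326 − 121.0029 T = 213.12 T − 2706.6
14032.6 = 334.1229 T
T = 42.00 °C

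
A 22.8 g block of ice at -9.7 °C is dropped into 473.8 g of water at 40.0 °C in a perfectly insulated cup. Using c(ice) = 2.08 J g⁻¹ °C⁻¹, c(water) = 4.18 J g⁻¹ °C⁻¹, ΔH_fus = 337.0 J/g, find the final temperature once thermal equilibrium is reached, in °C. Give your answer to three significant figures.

T_f = 34.2 °C

Heat to bring ice to 0 °C and melt it: q₁ = 22.8×2.08×9.7 + 22.8×337.0 = 8143.6 J
Heat the water can supply cooling to 0 °C: 473.8×4.18×40.0 = 79219.4 J > q₁, so all ice melts.
Energy balance: 473.8×4.18×(40.0 − T) = 8143.6 + 22.8×4.18×(T − 0)
1980.484(40.0 − T) = 8143.6 + 95.304 T
79219.4 − 8143.6 = 2075.788 T
T = 71075.8 / 2075.788 = 34.24 °C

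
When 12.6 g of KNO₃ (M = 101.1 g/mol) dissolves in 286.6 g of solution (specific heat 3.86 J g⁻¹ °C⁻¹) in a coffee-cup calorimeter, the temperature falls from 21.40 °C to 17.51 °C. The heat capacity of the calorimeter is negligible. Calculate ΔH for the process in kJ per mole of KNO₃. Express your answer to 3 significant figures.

ΔH = 34.5 kJ/mol

|ΔT| = |17.51 − 21.40| = 3.89 °C
|q_surr| = (286.6 × 3.86) × 3.89 = 1106.276 × 3.89 = 4303 J
n(KNO₃) = 12.6 / 101.1 = 0.1246 mol
Temperature fell, so q_rxn = +|q_surr| = 4.303 kJ
ΔH = q_rxn / n = 34.53 kJ/mol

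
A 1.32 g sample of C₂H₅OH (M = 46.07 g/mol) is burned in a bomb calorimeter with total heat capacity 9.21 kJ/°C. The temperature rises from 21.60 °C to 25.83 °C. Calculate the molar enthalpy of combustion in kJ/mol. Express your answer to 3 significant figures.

ΔT = 25.83 − 21.60 = 4.23 °C
q_cal = C_cal × ΔT = 9.21 × 4.23 = 38.9583 kJ
n = 1.32 / 46.07 = 0.02865 mol
q_rxn = −q_cal = -38.9583 kJ
ΔH = -38.9583 / 0.02865 = -1360 kJ/mol

ΔH = -1360 kJ/mol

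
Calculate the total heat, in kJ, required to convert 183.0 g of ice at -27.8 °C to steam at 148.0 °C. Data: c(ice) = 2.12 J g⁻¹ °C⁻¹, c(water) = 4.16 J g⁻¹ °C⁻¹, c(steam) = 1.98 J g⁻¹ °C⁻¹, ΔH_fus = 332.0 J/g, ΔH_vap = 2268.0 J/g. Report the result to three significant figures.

q = 580 kJ

q1 (heat ice -27.8→0.0 °C): 183.0 × 2.12 × 27.8 = 10785 J
q2 (melt at 0 °C): 183.0 × 332.0 = 60756 J
q3 (heat water 0.0→100.0 °C): 183.0 × 4.16 × 100.0 = 76128 J
q4 (vaporize at 100 °C): 183.0 × 2268.0 = 415044 J
q5 (heat steam 100.0→148.0 °C): 183.0 × 1.98 × 48.0 = 17392 J
Total: 10785 + 60756 + 76128 + 415044 + 17392 = 580105 J = 580 kJ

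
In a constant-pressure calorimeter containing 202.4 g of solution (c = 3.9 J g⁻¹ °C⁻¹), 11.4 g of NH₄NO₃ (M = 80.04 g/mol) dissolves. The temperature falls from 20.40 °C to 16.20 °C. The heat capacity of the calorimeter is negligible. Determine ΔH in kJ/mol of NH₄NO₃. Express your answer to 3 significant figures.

ΔH = 23.3 kJ/mol

|ΔT| = |16.20 − 20.40| = 4.20 °C
|q_surr| = (202.4 × 3.9) × 4.20 = 789.36 × 4.20 = 3315 J
n(NH₄NO₃) = 11.4 / 80.04 = 0.1424 mol
Temperature fell, so q_rxn = +|q_surr| = 3.315 kJ
ΔH = q_rxn / n = 23.28 kJ/mol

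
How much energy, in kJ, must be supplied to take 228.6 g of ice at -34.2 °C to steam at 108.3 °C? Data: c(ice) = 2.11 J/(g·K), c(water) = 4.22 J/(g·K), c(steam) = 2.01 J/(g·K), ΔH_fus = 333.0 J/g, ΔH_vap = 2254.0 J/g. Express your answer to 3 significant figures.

q = 708 kJ

q1 (heat ice -34.2→0.0 °C): 228.6 × 2.11 × 34.2 = 16496 J
q2 (melt at 0 °C): 228.6 × 333.0 = 76124 J
q3 (heat water 0.0→100.0 °C): 228.6 × 4.22 × 100.0 = 96469 J
q4 (vaporize at 100 °C): 228.6 × 2254.0 = 515264 J
q5 (heat steam 100.0→108.3 °C): 228.6 × 2.01 × 8.3 = 3814 J
Total: 16496 + 76124 + 96469 + 515264 + 3814 = 708167 J = 708 kJ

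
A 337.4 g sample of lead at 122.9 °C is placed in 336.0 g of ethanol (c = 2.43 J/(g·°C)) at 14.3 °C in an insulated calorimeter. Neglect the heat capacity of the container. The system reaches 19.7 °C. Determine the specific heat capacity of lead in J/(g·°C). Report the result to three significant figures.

q_gained = (336.0 × 2.43) × (19.7 − 14.3) = 4409 J
q_lost = 337.4 × c × (122.9 − 19.7) = 34819.68 c
Set equal: c = 4409 / 34819.68 = 0.127 J/(g·°C)

c = 0.127 J/(g·°C)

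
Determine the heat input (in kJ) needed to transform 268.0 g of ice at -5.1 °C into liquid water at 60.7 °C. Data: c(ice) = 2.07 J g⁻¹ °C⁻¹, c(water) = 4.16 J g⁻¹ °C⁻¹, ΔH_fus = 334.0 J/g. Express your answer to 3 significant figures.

q = 160 kJ

q1 (heat ice -5.1→0.0 °C): 268.0 × 2.07 × 5.1 = 2829 J
q2 (melt at 0 °C): 268.0 × 334.0 = 89512 J
q3 (heat water 0.0→60.7 °C): 268.0 × 4.16 × 60.7 = 67673 J
Total: 2829 + 89512 + 67673 = 160014 J = 160 kJ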